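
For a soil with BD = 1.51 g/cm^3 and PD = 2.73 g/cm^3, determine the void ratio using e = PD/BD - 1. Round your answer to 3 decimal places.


Step 1: e = PD / BD - 1
Step 2: e = 2.73 / 1.51 - 1
Step 3: e = 1.80795 - 1
Step 4: e = 0.808

0.808


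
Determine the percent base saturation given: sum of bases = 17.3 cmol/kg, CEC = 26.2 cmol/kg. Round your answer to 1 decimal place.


Step 1: BS = 100 * (sum of bases) / CEC
Step 2: BS = 100 * 17.3 / 26.2
Step 3: BS = 66.0%

66.0


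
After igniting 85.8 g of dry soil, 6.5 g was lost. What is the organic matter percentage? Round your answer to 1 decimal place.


Step 1: OM% = 100 * LOI / sample mass
Step 2: OM = 100 * 6.5 / 85.8
Step 3: OM = 7.6%

7.6


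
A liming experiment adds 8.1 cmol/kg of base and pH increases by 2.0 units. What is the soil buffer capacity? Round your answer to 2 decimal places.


Step 1: BC = change in base / change in pH
Step 2: BC = 8.1 / 2.0
Step 3: BC = 4.05 cmol/(kg*pH unit)

4.05


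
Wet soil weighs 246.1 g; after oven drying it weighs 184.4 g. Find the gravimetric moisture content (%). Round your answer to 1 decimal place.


Step 1: Water mass = wet - dry = 246.1 - 184.4 = 61.7 g
Step 2: w = 100 * water mass / dry mass
Step 3: w = 100 * 61.7 / 184.4 = 33.5%

33.5


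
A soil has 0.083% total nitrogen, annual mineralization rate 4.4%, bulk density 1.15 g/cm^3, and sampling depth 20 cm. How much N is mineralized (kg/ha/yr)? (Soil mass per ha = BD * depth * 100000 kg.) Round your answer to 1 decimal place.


Step 1: Soil mass per ha = BD * depth * 100000 = 1.15 * 20 * 100000 = 2300000 kg
Step 2: Total N pool = soil mass * N%/100 = 2300000 * 0.083/100 = 1909.0 kg/ha
Step 3: N mineralized = N pool * rate%/100 = 1909.0 * 4.4/100 = 84.0 kg/ha/yr

84.0


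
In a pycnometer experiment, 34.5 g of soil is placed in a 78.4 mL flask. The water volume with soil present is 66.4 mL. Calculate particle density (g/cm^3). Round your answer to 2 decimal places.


Step 1: Volume of solids = flask volume - water volume with soil
Step 2: V_solids = 78.4 - 66.4 = 12.0 mL
Step 3: Particle density = mass / V_solids = 34.5 / 12.0 = 2.88 g/cm^3

2.88


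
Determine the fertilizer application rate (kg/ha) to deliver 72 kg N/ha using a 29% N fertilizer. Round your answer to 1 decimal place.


Step 1: Fertilizer rate = target N / (N content / 100)
Step 2: Rate = 72 / (29 / 100)
Step 3: Rate = 72 / 0.29
Step 4: Rate = 248.3 kg/ha

248.3


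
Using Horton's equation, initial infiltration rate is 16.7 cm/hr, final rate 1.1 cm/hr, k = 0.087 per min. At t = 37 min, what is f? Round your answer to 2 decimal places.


Step 1: f = fc + (f0 - fc) * exp(-k * t)
Step 2: exp(-0.087 * 37) = 0.039995
Step 3: f = 1.1 + (16.7 - 1.1) * 0.039995
Step 4: f = 1.1 + 15.6 * 0.039995
Step 5: f = 1.72 cm/hr

1.72


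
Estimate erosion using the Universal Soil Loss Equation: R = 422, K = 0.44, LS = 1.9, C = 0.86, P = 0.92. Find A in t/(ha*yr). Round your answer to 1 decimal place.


Step 1: A = R * K * LS * C * P
Step 2: R * K = 422 * 0.44 = 185.68
Step 3: (R*K) * LS = 185.68 * 1.9 = 352.792
Step 4: * C * P = 352.792 * 0.86 * 0.92 = 279.1
Step 5: A = 279.1 t/(ha*yr)

279.1


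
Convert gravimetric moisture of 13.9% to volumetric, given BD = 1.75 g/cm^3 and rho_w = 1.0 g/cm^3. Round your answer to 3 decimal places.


Step 1: theta = (w / 100) * BD / rho_w
Step 2: theta = (13.9 / 100) * 1.75 / 1.0
Step 3: theta = 0.139 * 1.75
Step 4: theta = 0.243

0.243


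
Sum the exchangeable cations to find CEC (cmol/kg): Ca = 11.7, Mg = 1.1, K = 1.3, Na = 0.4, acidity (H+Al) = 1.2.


Step 1: CEC = Ca + Mg + K + Na + (H+Al)
Step 2: CEC = 11.7 + 1.1 + 1.3 + 0.4 + 1.2
Step 3: CEC = 15.7 cmol/kg

15.7


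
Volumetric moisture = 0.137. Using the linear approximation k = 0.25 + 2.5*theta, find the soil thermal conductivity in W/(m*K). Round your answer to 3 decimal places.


Step 1: k = 0.25 + 2.5 * theta
Step 2: k = 0.25 + 2.5 * 0.137
Step 3: k = 0.25 + 0.343
Step 4: k = 0.593 W/(m*K)

0.593


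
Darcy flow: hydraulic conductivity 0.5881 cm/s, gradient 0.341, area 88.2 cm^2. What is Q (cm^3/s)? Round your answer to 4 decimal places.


Step 1: Apply Darcy's law: Q = K * i * A
Step 2: Q = 0.5881 * 0.341 * 88.2
Step 3: Q = 17.6878 cm^3/s

17.6878


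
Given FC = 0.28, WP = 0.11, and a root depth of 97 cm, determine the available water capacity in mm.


Step 1: Available water = (FC - WP) * depth * 10
Step 2: AW = (0.28 - 0.11) * 97 * 10
Step 3: AW = 0.17 * 97 * 10
Step 4: AW = 164.9 mm

164.9


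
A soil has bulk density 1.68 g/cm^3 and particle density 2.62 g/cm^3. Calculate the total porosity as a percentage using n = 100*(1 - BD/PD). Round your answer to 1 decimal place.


Step 1: Formula: n = 100 * (1 - BD / PD)
Step 2: n = 100 * (1 - 1.68 / 2.62)
Step 3: n = 100 * (1 - 0.64122)
Step 4: n = 35.9%

35.9


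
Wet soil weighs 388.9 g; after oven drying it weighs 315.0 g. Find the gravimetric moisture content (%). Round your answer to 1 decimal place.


Step 1: Water mass = wet - dry = 388.9 - 315.0 = 73.9 g
Step 2: w = 100 * water mass / dry mass
Step 3: w = 100 * 73.9 / 315.0 = 23.5%

23.5


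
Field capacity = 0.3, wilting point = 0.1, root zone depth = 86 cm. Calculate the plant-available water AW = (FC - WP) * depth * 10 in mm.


Step 1: Available water = (FC - WP) * depth * 10
Step 2: AW = (0.3 - 0.1) * 86 * 10
Step 3: AW = 0.2 * 86 * 10
Step 4: AW = 172.0 mm

172.0


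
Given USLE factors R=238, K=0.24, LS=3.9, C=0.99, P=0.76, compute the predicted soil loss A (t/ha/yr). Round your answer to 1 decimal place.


Step 1: A = R * K * LS * C * P
Step 2: R * K = 238 * 0.24 = 57.12
Step 3: (R*K) * LS = 57.12 * 3.9 = 222.768
Step 4: * C * P = 222.768 * 0.99 * 0.76 = 167.6
Step 5: A = 167.6 t/(ha*yr)

167.6


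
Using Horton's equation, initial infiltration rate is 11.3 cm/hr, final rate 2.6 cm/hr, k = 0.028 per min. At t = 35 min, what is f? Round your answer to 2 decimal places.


Step 1: f = fc + (f0 - fc) * exp(-k * t)
Step 2: exp(-0.028 * 35) = 0.375311
Step 3: f = 2.6 + (11.3 - 2.6) * 0.375311
Step 4: f = 2.6 + 8.7 * 0.375311
Step 5: f = 5.87 cm/hr

5.87


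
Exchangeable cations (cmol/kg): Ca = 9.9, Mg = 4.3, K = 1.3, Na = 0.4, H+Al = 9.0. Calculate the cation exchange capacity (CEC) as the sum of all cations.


Step 1: CEC = Ca + Mg + K + Na + (H+Al)
Step 2: CEC = 9.9 + 4.3 + 1.3 + 0.4 + 9.0
Step 3: CEC = 24.9 cmol/kg

24.9


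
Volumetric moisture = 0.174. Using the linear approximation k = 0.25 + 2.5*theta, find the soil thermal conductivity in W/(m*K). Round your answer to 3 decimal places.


Step 1: k = 0.25 + 2.5 * theta
Step 2: k = 0.25 + 2.5 * 0.174
Step 3: k = 0.25 + 0.435
Step 4: k = 0.685 W/(m*K)

0.685


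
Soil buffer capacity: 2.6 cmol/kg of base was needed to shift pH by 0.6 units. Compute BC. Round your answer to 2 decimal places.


Step 1: BC = change in base / change in pH
Step 2: BC = 2.6 / 0.6
Step 3: BC = 4.33 cmol/(kg*pH unit)

4.33


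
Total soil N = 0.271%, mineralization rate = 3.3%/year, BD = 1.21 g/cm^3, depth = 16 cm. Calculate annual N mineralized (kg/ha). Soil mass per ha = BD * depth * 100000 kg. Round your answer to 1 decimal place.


Step 1: Soil mass per ha = BD * depth * 100000 = 1.21 * 16 * 100000 = 1936000 kg
Step 2: Total N pool = soil mass * N%/100 = 1936000 * 0.271/100 = 5246.56 kg/ha
Step 3: N mineralized = N pool * rate%/100 = 5246.56 * 3.3/100 = 173.1 kg/ha/yr

173.1


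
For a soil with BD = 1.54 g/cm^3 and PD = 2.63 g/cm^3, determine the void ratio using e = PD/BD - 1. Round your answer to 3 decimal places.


Step 1: e = PD / BD - 1
Step 2: e = 2.63 / 1.54 - 1
Step 3: e = 1.70779 - 1
Step 4: e = 0.708

0.708


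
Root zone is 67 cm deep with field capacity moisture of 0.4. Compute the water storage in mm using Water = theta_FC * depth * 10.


Step 1: Water (mm) = theta_FC * depth (cm) * 10
Step 2: Water = 0.4 * 67 * 10
Step 3: Water = 268.0 mm

268.0


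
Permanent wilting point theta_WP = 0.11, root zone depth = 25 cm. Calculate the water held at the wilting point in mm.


Step 1: Water (mm) = theta_WP * depth * 10
Step 2: Water = 0.11 * 25 * 10
Step 3: Water = 27.5 mm

27.5


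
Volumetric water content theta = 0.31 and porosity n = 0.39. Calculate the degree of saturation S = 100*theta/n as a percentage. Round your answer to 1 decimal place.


Step 1: S = 100 * theta_v / n
Step 2: S = 100 * 0.31 / 0.39
Step 3: S = 79.5%

79.5


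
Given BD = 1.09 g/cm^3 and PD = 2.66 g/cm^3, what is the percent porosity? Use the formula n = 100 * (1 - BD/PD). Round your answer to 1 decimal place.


Step 1: Formula: n = 100 * (1 - BD / PD)
Step 2: n = 100 * (1 - 1.09 / 2.66)
Step 3: n = 100 * (1 - 0.40977)
Step 4: n = 59.0%

59.0


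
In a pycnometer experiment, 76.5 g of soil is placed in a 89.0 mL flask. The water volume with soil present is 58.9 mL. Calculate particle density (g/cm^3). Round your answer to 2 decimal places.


Step 1: Volume of solids = flask volume - water volume with soil
Step 2: V_solids = 89.0 - 58.9 = 30.1 mL
Step 3: Particle density = mass / V_solids = 76.5 / 30.1 = 2.54 g/cm^3

2.54


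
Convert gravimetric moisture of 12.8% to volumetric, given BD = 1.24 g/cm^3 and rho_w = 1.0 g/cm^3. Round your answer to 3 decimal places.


Step 1: theta = (w / 100) * BD / rho_w
Step 2: theta = (12.8 / 100) * 1.24 / 1.0
Step 3: theta = 0.128 * 1.24
Step 4: theta = 0.159

0.159


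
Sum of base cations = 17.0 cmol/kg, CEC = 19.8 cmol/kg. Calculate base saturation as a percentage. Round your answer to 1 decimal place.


Step 1: BS = 100 * (sum of bases) / CEC
Step 2: BS = 100 * 17.0 / 19.8
Step 3: BS = 85.9%

85.9


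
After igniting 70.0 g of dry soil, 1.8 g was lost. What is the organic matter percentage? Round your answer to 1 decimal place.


Step 1: OM% = 100 * LOI / sample mass
Step 2: OM = 100 * 1.8 / 70.0
Step 3: OM = 2.6%

2.6


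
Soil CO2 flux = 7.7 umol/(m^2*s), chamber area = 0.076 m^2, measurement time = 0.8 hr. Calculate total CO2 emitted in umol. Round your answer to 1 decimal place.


Step 1: Convert time to seconds: 0.8 hr * 3600 = 2880.0 s
Step 2: Total = flux * area * time_s
Step 3: Total = 7.7 * 0.076 * 2880.0
Step 4: Total = 1685.4 umol

1685.4


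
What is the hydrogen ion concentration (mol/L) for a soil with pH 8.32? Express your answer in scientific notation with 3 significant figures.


Step 1: [H+] = 10^(-pH)
Step 2: [H+] = 10^(-8.32)
Step 3: [H+] = 4.79e-09 mol/L

4.79e-09


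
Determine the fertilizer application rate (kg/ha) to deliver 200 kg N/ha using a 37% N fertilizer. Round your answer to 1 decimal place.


Step 1: Fertilizer rate = target N / (N content / 100)
Step 2: Rate = 200 / (37 / 100)
Step 3: Rate = 200 / 0.37
Step 4: Rate = 540.5 kg/ha

540.5


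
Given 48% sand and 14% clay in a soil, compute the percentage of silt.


Step 1: sand + silt + clay = 100%
Step 2: silt = 100 - sand - clay
Step 3: silt = 100 - 48 - 14
Step 4: silt = 38%

38


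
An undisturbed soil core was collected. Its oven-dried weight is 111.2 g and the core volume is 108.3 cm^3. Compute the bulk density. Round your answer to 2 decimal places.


Step 1: Identify the formula: BD = dry mass / volume
Step 2: Substitute values: BD = 111.2 / 108.3
Step 3: BD = 1.03 g/cm^3

1.03


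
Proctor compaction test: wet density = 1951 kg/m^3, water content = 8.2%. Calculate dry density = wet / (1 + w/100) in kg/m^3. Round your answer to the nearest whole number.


Step 1: Dry density = wet density / (1 + w/100)
Step 2: Dry density = 1951 / (1 + 8.2/100)
Step 3: Dry density = 1951 / 1.082
Step 4: Dry density = 1803 kg/m^3

1803


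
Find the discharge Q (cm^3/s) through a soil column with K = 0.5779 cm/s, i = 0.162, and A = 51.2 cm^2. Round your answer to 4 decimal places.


Step 1: Apply Darcy's law: Q = K * i * A
Step 2: Q = 0.5779 * 0.162 * 51.2
Step 3: Q = 4.7933 cm^3/s

4.7933


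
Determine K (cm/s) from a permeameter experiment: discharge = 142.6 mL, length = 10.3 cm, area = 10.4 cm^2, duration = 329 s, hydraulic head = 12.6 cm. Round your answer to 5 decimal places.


Step 1: K = Q * L / (A * t * h)
Step 2: Numerator = 142.6 * 10.3 = 1468.78
Step 3: Denominator = 10.4 * 329 * 12.6 = 43112.16
Step 4: K = 1468.78 / 43112.16 = 0.03407 cm/s

0.03407


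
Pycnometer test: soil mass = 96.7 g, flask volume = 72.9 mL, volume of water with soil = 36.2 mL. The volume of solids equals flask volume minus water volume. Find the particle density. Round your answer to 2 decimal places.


Step 1: Volume of solids = flask volume - water volume with soil
Step 2: V_solids = 72.9 - 36.2 = 36.7 mL
Step 3: Particle density = mass / V_solids = 96.7 / 36.7 = 2.63 g/cm^3

2.63


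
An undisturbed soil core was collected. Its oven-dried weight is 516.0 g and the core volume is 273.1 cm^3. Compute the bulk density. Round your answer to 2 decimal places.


Step 1: Identify the formula: BD = dry mass / volume
Step 2: Substitute values: BD = 516.0 / 273.1
Step 3: BD = 1.89 g/cm^3

1.89


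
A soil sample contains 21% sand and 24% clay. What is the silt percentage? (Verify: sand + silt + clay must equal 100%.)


Step 1: sand + silt + clay = 100%
Step 2: silt = 100 - sand - clay
Step 3: silt = 100 - 21 - 24
Step 4: silt = 55%

55


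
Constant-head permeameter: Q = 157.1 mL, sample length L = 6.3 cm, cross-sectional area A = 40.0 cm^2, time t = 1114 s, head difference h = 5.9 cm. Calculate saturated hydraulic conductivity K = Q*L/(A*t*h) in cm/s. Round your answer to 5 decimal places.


Step 1: K = Q * L / (A * t * h)
Step 2: Numerator = 157.1 * 6.3 = 989.73
Step 3: Denominator = 40.0 * 1114 * 5.9 = 262904.0
Step 4: K = 989.73 / 262904.0 = 0.00376 cm/s

0.00376


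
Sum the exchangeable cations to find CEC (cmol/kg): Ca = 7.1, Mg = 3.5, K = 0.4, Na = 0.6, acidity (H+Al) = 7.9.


Step 1: CEC = Ca + Mg + K + Na + (H+Al)
Step 2: CEC = 7.1 + 3.5 + 0.4 + 0.6 + 7.9
Step 3: CEC = 19.5 cmol/kg

19.5


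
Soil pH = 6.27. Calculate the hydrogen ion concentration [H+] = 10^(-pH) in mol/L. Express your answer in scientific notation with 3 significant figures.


Step 1: [H+] = 10^(-pH)
Step 2: [H+] = 10^(-6.27)
Step 3: [H+] = 5.37e-07 mol/L

5.37e-07


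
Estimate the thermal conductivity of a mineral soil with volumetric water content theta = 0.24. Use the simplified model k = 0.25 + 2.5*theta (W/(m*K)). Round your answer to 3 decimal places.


Step 1: k = 0.25 + 2.5 * theta
Step 2: k = 0.25 + 2.5 * 0.24
Step 3: k = 0.25 + 0.6
Step 4: k = 0.85 W/(m*K)

0.85


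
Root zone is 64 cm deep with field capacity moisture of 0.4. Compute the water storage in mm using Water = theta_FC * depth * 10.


Step 1: Water (mm) = theta_FC * depth (cm) * 10
Step 2: Water = 0.4 * 64 * 10
Step 3: Water = 256.0 mm

256.0


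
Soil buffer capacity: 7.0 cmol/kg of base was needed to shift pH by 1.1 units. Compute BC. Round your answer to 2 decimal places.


Step 1: BC = change in base / change in pH
Step 2: BC = 7.0 / 1.1
Step 3: BC = 6.36 cmol/(kg*pH unit)

6.36


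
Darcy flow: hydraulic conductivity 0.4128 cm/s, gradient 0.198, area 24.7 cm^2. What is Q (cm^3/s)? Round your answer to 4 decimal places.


Step 1: Apply Darcy's law: Q = K * i * A
Step 2: Q = 0.4128 * 0.198 * 24.7
Step 3: Q = 2.0188 cm^3/s

2.0188


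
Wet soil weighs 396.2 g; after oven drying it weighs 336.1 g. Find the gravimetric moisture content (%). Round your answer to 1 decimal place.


Step 1: Water mass = wet - dry = 396.2 - 336.1 = 60.1 g
Step 2: w = 100 * water mass / dry mass
Step 3: w = 100 * 60.1 / 336.1 = 17.9%

17.9


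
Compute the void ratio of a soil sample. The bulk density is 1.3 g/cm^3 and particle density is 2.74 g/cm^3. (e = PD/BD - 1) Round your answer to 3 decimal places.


Step 1: e = PD / BD - 1
Step 2: e = 2.74 / 1.3 - 1
Step 3: e = 2.10769 - 1
Step 4: e = 1.108

1.108


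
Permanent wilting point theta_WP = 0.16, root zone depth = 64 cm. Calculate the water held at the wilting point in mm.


Step 1: Water (mm) = theta_WP * depth * 10
Step 2: Water = 0.16 * 64 * 10
Step 3: Water = 102.4 mm

102.4


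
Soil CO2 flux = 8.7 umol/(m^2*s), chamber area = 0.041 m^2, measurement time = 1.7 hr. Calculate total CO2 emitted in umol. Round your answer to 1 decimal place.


Step 1: Convert time to seconds: 1.7 hr * 3600 = 6120.0 s
Step 2: Total = flux * area * time_s
Step 3: Total = 8.7 * 0.041 * 6120.0
Step 4: Total = 2183.0 umol

2183.0


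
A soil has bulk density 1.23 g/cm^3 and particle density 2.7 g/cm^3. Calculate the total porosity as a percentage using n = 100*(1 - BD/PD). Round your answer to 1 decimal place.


Step 1: Formula: n = 100 * (1 - BD / PD)
Step 2: n = 100 * (1 - 1.23 / 2.7)
Step 3: n = 100 * (1 - 0.45556)
Step 4: n = 54.4%

54.4


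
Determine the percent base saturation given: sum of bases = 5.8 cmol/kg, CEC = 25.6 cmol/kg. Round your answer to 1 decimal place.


Step 1: BS = 100 * (sum of bases) / CEC
Step 2: BS = 100 * 5.8 / 25.6
Step 3: BS = 22.7%

22.7


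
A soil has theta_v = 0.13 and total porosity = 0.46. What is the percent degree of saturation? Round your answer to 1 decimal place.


Step 1: S = 100 * theta_v / n
Step 2: S = 100 * 0.13 / 0.46
Step 3: S = 28.3%

28.3


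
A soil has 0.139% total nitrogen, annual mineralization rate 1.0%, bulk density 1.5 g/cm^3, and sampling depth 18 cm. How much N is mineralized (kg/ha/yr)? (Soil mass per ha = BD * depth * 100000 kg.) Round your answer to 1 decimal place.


Step 1: Soil mass per ha = BD * depth * 100000 = 1.5 * 18 * 100000 = 2700000 kg
Step 2: Total N pool = soil mass * N%/100 = 2700000 * 0.139/100 = 3753.0 kg/ha
Step 3: N mineralized = N pool * rate%/100 = 3753.0 * 1.0/100 = 37.5 kg/ha/yr

37.5


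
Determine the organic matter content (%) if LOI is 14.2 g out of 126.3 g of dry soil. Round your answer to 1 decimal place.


Step 1: OM% = 100 * LOI / sample mass
Step 2: OM = 100 * 14.2 / 126.3
Step 3: OM = 11.2%

11.2


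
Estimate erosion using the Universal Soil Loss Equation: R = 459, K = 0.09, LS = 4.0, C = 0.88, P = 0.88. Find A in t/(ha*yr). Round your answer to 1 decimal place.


Step 1: A = R * K * LS * C * P
Step 2: R * K = 459 * 0.09 = 41.31
Step 3: (R*K) * LS = 41.31 * 4.0 = 165.24
Step 4: * C * P = 165.24 * 0.88 * 0.88 = 128.0
Step 5: A = 128.0 t/(ha*yr)

128.0


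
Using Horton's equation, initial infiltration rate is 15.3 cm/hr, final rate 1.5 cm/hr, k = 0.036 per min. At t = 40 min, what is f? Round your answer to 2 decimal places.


Step 1: f = fc + (f0 - fc) * exp(-k * t)
Step 2: exp(-0.036 * 40) = 0.236928
Step 3: f = 1.5 + (15.3 - 1.5) * 0.236928
Step 4: f = 1.5 + 13.8 * 0.236928
Step 5: f = 4.77 cm/hr

4.77


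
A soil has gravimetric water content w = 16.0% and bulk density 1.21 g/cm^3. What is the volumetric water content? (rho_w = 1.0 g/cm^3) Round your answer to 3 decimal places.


Step 1: theta = (w / 100) * BD / rho_w
Step 2: theta = (16.0 / 100) * 1.21 / 1.0
Step 3: theta = 0.16 * 1.21
Step 4: theta = 0.194

0.194


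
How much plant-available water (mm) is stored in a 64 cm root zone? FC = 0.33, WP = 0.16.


Step 1: Available water = (FC - WP) * depth * 10
Step 2: AW = (0.33 - 0.16) * 64 * 10
Step 3: AW = 0.17 * 64 * 10
Step 4: AW = 108.8 mm

108.8


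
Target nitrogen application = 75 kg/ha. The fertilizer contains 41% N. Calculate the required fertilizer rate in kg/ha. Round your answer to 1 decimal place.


Step 1: Fertilizer rate = target N / (N content / 100)
Step 2: Rate = 75 / (41 / 100)
Step 3: Rate = 75 / 0.41
Step 4: Rate = 182.9 kg/ha

182.9


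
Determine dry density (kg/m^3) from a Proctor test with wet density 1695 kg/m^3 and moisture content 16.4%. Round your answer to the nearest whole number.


Step 1: Dry density = wet density / (1 + w/100)
Step 2: Dry density = 1695 / (1 + 16.4/100)
Step 3: Dry density = 1695 / 1.164
Step 4: Dry density = 1456 kg/m^3

1456


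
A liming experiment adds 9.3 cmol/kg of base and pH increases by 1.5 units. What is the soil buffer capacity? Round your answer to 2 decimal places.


Step 1: BC = change in base / change in pH
Step 2: BC = 9.3 / 1.5
Step 3: BC = 6.2 cmol/(kg*pH unit)

6.2


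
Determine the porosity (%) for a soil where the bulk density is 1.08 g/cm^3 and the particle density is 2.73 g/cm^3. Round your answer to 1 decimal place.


Step 1: Formula: n = 100 * (1 - BD / PD)
Step 2: n = 100 * (1 - 1.08 / 2.73)
Step 3: n = 100 * (1 - 0.3956)
Step 4: n = 60.4%

60.4


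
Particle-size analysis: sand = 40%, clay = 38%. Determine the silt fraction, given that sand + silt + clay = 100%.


Step 1: sand + silt + clay = 100%
Step 2: silt = 100 - sand - clay
Step 3: silt = 100 - 40 - 38
Step 4: silt = 22%

22


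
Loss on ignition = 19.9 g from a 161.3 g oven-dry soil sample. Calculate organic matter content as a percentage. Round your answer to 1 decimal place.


Step 1: OM% = 100 * LOI / sample mass
Step 2: OM = 100 * 19.9 / 161.3
Step 3: OM = 12.3%

12.3


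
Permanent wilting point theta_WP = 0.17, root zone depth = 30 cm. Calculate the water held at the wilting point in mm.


Step 1: Water (mm) = theta_WP * depth * 10
Step 2: Water = 0.17 * 30 * 10
Step 3: Water = 51.0 mm

51.0


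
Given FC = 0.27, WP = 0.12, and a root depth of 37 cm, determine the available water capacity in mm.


Step 1: Available water = (FC - WP) * depth * 10
Step 2: AW = (0.27 - 0.12) * 37 * 10
Step 3: AW = 0.15 * 37 * 10
Step 4: AW = 55.5 mm

55.5


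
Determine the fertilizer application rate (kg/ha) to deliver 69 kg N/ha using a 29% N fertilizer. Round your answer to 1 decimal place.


Step 1: Fertilizer rate = target N / (N content / 100)
Step 2: Rate = 69 / (29 / 100)
Step 3: Rate = 69 / 0.29
Step 4: Rate = 237.9 kg/ha

237.9


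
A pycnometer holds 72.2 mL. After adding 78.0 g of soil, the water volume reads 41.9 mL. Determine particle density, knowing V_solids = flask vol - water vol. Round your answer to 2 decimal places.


Step 1: Volume of solids = flask volume - water volume with soil
Step 2: V_solids = 72.2 - 41.9 = 30.3 mL
Step 3: Particle density = mass / V_solids = 78.0 / 30.3 = 2.57 g/cm^3

2.57


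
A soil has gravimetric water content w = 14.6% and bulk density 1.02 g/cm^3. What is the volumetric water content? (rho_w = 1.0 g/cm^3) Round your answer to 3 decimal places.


Step 1: theta = (w / 100) * BD / rho_w
Step 2: theta = (14.6 / 100) * 1.02 / 1.0
Step 3: theta = 0.146 * 1.02
Step 4: theta = 0.149

0.149


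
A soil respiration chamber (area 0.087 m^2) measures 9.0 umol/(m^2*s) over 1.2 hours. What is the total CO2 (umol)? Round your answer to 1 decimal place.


Step 1: Convert time to seconds: 1.2 hr * 3600 = 4320.0 s
Step 2: Total = flux * area * time_s
Step 3: Total = 9.0 * 0.087 * 4320.0
Step 4: Total = 3382.6 umol

3382.6


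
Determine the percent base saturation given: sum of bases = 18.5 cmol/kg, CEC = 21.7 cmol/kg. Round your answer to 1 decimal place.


Step 1: BS = 100 * (sum of bases) / CEC
Step 2: BS = 100 * 18.5 / 21.7
Step 3: BS = 85.3%

85.3


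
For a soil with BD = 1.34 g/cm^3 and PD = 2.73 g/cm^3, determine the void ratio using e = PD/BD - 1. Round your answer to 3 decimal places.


Step 1: e = PD / BD - 1
Step 2: e = 2.73 / 1.34 - 1
Step 3: e = 2.03731 - 1
Step 4: e = 1.037

1.037


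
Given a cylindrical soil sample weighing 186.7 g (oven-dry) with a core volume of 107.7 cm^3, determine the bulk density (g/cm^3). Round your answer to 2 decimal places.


Step 1: Identify the formula: BD = dry mass / volume
Step 2: Substitute values: BD = 186.7 / 107.7
Step 3: BD = 1.73 g/cm^3

1.73


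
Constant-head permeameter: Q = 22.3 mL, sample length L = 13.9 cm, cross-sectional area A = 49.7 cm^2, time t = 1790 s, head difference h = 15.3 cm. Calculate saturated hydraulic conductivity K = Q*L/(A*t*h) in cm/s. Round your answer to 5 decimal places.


Step 1: K = Q * L / (A * t * h)
Step 2: Numerator = 22.3 * 13.9 = 309.97
Step 3: Denominator = 49.7 * 1790 * 15.3 = 1361133.9
Step 4: K = 309.97 / 1361133.9 = 0.00023 cm/s

0.00023


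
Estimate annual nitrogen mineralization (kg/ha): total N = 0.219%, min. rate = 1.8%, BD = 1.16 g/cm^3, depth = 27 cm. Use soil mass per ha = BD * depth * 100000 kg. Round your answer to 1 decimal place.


Step 1: Soil mass per ha = BD * depth * 100000 = 1.16 * 27 * 100000 = 3132000 kg
Step 2: Total N pool = soil mass * N%/100 = 3132000 * 0.219/100 = 6859.08 kg/ha
Step 3: N mineralized = N pool * rate%/100 = 6859.08 * 1.8/100 = 123.5 kg/ha/yr

123.5


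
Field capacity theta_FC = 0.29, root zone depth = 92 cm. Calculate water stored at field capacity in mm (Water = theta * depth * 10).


Step 1: Water (mm) = theta_FC * depth (cm) * 10
Step 2: Water = 0.29 * 92 * 10
Step 3: Water = 266.8 mm

266.8


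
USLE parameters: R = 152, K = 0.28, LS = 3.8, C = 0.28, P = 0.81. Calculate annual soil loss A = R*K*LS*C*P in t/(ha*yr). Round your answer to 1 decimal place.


Step 1: A = R * K * LS * C * P
Step 2: R * K = 152 * 0.28 = 42.56
Step 3: (R*K) * LS = 42.56 * 3.8 = 161.728
Step 4: * C * P = 161.728 * 0.28 * 0.81 = 36.7
Step 5: A = 36.7 t/(ha*yr)

36.7


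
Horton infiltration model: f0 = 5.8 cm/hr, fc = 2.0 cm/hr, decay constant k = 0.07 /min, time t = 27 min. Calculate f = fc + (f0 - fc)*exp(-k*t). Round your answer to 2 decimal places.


Step 1: f = fc + (f0 - fc) * exp(-k * t)
Step 2: exp(-0.07 * 27) = 0.151072
Step 3: f = 2.0 + (5.8 - 2.0) * 0.151072
Step 4: f = 2.0 + 3.8 * 0.151072
Step 5: f = 2.57 cm/hr

2.57


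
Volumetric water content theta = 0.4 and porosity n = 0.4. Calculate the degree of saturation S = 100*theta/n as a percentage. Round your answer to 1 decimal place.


Step 1: S = 100 * theta_v / n
Step 2: S = 100 * 0.4 / 0.4
Step 3: S = 100.0%

100.0


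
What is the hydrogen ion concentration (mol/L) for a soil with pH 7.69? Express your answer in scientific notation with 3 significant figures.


Step 1: [H+] = 10^(-pH)
Step 2: [H+] = 10^(-7.69)
Step 3: [H+] = 2.04e-08 mol/L

2.04e-08


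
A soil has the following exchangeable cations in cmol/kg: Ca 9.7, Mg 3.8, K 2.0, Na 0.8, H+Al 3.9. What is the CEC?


Step 1: CEC = Ca + Mg + K + Na + (H+Al)
Step 2: CEC = 9.7 + 3.8 + 2.0 + 0.8 + 3.9
Step 3: CEC = 20.2 cmol/kg

20.2


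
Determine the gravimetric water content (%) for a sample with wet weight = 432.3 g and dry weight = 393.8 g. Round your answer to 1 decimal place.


Step 1: Water mass = wet - dry = 432.3 - 393.8 = 38.5 g
Step 2: w = 100 * water mass / dry mass
Step 3: w = 100 * 38.5 / 393.8 = 9.8%

9.8


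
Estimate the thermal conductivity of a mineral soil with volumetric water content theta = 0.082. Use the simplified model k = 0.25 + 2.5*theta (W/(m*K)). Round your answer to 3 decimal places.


Step 1: k = 0.25 + 2.5 * theta
Step 2: k = 0.25 + 2.5 * 0.082
Step 3: k = 0.25 + 0.205
Step 4: k = 0.455 W/(m*K)

0.455


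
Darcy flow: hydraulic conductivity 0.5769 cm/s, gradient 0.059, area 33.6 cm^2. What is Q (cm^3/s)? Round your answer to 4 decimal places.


Step 1: Apply Darcy's law: Q = K * i * A
Step 2: Q = 0.5769 * 0.059 * 33.6
Step 3: Q = 1.1436 cm^3/s

1.1436


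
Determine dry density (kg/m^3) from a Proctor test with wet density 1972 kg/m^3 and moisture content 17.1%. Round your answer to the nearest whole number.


Step 1: Dry density = wet density / (1 + w/100)
Step 2: Dry density = 1972 / (1 + 17.1/100)
Step 3: Dry density = 1972 / 1.171
Step 4: Dry density = 1684 kg/m^3

1684


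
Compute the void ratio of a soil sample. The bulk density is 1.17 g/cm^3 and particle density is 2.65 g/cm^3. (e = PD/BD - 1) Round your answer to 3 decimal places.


Step 1: e = PD / BD - 1
Step 2: e = 2.65 / 1.17 - 1
Step 3: e = 2.26496 - 1
Step 4: e = 1.265

1.265


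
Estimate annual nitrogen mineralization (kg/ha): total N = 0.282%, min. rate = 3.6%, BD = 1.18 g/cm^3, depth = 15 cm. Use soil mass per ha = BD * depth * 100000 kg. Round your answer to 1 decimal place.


Step 1: Soil mass per ha = BD * depth * 100000 = 1.18 * 15 * 100000 = 1770000 kg
Step 2: Total N pool = soil mass * N%/100 = 1770000 * 0.282/100 = 4991.4 kg/ha
Step 3: N mineralized = N pool * rate%/100 = 4991.4 * 3.6/100 = 179.7 kg/ha/yr

179.7


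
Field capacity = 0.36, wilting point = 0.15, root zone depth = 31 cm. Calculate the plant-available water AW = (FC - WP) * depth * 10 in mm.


Step 1: Available water = (FC - WP) * depth * 10
Step 2: AW = (0.36 - 0.15) * 31 * 10
Step 3: AW = 0.21 * 31 * 10
Step 4: AW = 65.1 mm

65.1


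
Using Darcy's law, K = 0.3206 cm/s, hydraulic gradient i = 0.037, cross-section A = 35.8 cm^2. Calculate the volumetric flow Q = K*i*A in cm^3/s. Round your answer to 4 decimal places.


Step 1: Apply Darcy's law: Q = K * i * A
Step 2: Q = 0.3206 * 0.037 * 35.8
Step 3: Q = 0.4247 cm^3/s

0.4247


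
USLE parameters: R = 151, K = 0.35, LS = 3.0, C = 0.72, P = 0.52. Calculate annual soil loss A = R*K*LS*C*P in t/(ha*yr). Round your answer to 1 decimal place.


Step 1: A = R * K * LS * C * P
Step 2: R * K = 151 * 0.35 = 52.85
Step 3: (R*K) * LS = 52.85 * 3.0 = 158.55
Step 4: * C * P = 158.55 * 0.72 * 0.52 = 59.4
Step 5: A = 59.4 t/(ha*yr)

59.4


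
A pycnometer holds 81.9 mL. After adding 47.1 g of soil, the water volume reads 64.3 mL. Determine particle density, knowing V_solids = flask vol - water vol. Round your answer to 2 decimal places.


Step 1: Volume of solids = flask volume - water volume with soil
Step 2: V_solids = 81.9 - 64.3 = 17.6 mL
Step 3: Particle density = mass / V_solids = 47.1 / 17.6 = 2.68 g/cm^3

2.68


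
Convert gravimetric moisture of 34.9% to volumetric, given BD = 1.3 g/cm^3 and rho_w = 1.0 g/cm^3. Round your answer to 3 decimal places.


Step 1: theta = (w / 100) * BD / rho_w
Step 2: theta = (34.9 / 100) * 1.3 / 1.0
Step 3: theta = 0.349 * 1.3
Step 4: theta = 0.454

0.454


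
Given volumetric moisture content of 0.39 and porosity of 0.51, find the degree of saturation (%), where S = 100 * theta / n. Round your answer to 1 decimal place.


Step 1: S = 100 * theta_v / n
Step 2: S = 100 * 0.39 / 0.51
Step 3: S = 76.5%

76.5


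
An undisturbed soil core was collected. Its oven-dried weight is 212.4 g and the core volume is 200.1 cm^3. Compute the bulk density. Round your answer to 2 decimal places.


Step 1: Identify the formula: BD = dry mass / volume
Step 2: Substitute values: BD = 212.4 / 200.1
Step 3: BD = 1.06 g/cm^3

1.06


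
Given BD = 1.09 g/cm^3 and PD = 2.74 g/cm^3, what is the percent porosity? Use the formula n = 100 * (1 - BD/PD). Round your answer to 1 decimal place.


Step 1: Formula: n = 100 * (1 - BD / PD)
Step 2: n = 100 * (1 - 1.09 / 2.74)
Step 3: n = 100 * (1 - 0.39781)
Step 4: n = 60.2%

60.2


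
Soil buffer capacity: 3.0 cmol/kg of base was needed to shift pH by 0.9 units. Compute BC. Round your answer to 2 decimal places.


Step 1: BC = change in base / change in pH
Step 2: BC = 3.0 / 0.9
Step 3: BC = 3.33 cmol/(kg*pH unit)

3.33


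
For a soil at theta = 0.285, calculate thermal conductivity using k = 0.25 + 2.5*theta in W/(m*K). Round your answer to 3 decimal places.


Step 1: k = 0.25 + 2.5 * theta
Step 2: k = 0.25 + 2.5 * 0.285
Step 3: k = 0.25 + 0.713
Step 4: k = 0.963 W/(m*K)

0.963


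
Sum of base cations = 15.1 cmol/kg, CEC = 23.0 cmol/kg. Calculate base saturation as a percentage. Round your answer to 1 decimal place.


Step 1: BS = 100 * (sum of bases) / CEC
Step 2: BS = 100 * 15.1 / 23.0
Step 3: BS = 65.7%

65.7


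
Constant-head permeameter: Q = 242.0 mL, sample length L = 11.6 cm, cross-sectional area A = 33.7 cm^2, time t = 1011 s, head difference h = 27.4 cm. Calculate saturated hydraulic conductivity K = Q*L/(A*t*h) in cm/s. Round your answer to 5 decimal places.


Step 1: K = Q * L / (A * t * h)
Step 2: Numerator = 242.0 * 11.6 = 2807.2
Step 3: Denominator = 33.7 * 1011 * 27.4 = 933537.18
Step 4: K = 2807.2 / 933537.18 = 0.00301 cm/s

0.00301


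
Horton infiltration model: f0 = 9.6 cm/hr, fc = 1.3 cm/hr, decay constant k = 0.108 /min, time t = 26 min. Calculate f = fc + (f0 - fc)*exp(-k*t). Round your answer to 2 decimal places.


Step 1: f = fc + (f0 - fc) * exp(-k * t)
Step 2: exp(-0.108 * 26) = 0.060326
Step 3: f = 1.3 + (9.6 - 1.3) * 0.060326
Step 4: f = 1.3 + 8.3 * 0.060326
Step 5: f = 1.8 cm/hr

1.8


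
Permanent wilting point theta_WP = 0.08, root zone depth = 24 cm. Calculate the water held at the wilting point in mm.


Step 1: Water (mm) = theta_WP * depth * 10
Step 2: Water = 0.08 * 24 * 10
Step 3: Water = 19.2 mm

19.2


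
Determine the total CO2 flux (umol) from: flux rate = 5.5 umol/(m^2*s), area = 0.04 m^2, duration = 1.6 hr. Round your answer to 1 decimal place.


Step 1: Convert time to seconds: 1.6 hr * 3600 = 5760.0 s
Step 2: Total = flux * area * time_s
Step 3: Total = 5.5 * 0.04 * 5760.0
Step 4: Total = 1267.2 umol

1267.2


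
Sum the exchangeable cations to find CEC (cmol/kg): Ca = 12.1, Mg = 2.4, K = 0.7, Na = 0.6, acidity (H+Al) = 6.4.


Step 1: CEC = Ca + Mg + K + Na + (H+Al)
Step 2: CEC = 12.1 + 2.4 + 0.7 + 0.6 + 6.4
Step 3: CEC = 22.2 cmol/kg

22.2


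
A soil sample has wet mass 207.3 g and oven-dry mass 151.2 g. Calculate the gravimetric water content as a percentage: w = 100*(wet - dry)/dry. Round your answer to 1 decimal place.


Step 1: Water mass = wet - dry = 207.3 - 151.2 = 56.1 g
Step 2: w = 100 * water mass / dry mass
Step 3: w = 100 * 56.1 / 151.2 = 37.1%

37.1


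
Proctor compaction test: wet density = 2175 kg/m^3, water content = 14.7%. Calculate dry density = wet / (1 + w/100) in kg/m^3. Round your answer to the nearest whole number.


Step 1: Dry density = wet density / (1 + w/100)
Step 2: Dry density = 2175 / (1 + 14.7/100)
Step 3: Dry density = 2175 / 1.147
Step 4: Dry density = 1896 kg/m^3

1896


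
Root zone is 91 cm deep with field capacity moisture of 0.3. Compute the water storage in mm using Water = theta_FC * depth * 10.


Step 1: Water (mm) = theta_FC * depth (cm) * 10
Step 2: Water = 0.3 * 91 * 10
Step 3: Water = 273.0 mm

273.0


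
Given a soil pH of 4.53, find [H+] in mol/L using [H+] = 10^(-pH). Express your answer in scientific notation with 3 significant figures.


Step 1: [H+] = 10^(-pH)
Step 2: [H+] = 10^(-4.53)
Step 3: [H+] = 2.95e-05 mol/L

2.95e-05


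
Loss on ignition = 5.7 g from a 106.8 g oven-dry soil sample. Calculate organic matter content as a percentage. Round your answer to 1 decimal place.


Step 1: OM% = 100 * LOI / sample mass
Step 2: OM = 100 * 5.7 / 106.8
Step 3: OM = 5.3%

5.3


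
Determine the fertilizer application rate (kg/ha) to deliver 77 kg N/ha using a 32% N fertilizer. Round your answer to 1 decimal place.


Step 1: Fertilizer rate = target N / (N content / 100)
Step 2: Rate = 77 / (32 / 100)
Step 3: Rate = 77 / 0.32
Step 4: Rate = 240.6 kg/ha

240.6


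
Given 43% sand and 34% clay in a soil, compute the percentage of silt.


Step 1: sand + silt + clay = 100%
Step 2: silt = 100 - sand - clay
Step 3: silt = 100 - 43 - 34
Step 4: silt = 23%

23


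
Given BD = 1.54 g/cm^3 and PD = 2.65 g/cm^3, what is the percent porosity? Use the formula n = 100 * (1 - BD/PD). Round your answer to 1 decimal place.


Step 1: Formula: n = 100 * (1 - BD / PD)
Step 2: n = 100 * (1 - 1.54 / 2.65)
Step 3: n = 100 * (1 - 0.58113)
Step 4: n = 41.9%

41.9


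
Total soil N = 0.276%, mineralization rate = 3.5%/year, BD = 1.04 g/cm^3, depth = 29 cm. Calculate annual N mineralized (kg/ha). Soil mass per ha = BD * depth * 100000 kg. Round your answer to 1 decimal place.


Step 1: Soil mass per ha = BD * depth * 100000 = 1.04 * 29 * 100000 = 3016000 kg
Step 2: Total N pool = soil mass * N%/100 = 3016000 * 0.276/100 = 8324.16 kg/ha
Step 3: N mineralized = N pool * rate%/100 = 8324.16 * 3.5/100 = 291.3 kg/ha/yr

291.3


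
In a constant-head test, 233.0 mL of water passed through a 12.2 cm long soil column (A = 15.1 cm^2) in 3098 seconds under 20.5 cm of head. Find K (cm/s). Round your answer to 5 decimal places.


Step 1: K = Q * L / (A * t * h)
Step 2: Numerator = 233.0 * 12.2 = 2842.6
Step 3: Denominator = 15.1 * 3098 * 20.5 = 958985.9
Step 4: K = 2842.6 / 958985.9 = 0.00296 cm/s

0.00296


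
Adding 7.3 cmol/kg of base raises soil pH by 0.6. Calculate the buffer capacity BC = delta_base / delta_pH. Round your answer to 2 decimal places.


Step 1: BC = change in base / change in pH
Step 2: BC = 7.3 / 0.6
Step 3: BC = 12.17 cmol/(kg*pH unit)

12.17


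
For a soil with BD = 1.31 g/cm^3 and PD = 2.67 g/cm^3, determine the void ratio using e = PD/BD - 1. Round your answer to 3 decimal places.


Step 1: e = PD / BD - 1
Step 2: e = 2.67 / 1.31 - 1
Step 3: e = 2.03817 - 1
Step 4: e = 1.038

1.038


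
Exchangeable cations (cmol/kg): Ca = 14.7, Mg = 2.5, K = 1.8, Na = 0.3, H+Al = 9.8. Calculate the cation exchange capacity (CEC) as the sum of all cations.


Step 1: CEC = Ca + Mg + K + Na + (H+Al)
Step 2: CEC = 14.7 + 2.5 + 1.8 + 0.3 + 9.8
Step 3: CEC = 29.1 cmol/kg

29.1


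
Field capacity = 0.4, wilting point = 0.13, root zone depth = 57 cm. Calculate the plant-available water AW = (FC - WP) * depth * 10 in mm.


Step 1: Available water = (FC - WP) * depth * 10
Step 2: AW = (0.4 - 0.13) * 57 * 10
Step 3: AW = 0.27 * 57 * 10
Step 4: AW = 153.9 mm

153.9


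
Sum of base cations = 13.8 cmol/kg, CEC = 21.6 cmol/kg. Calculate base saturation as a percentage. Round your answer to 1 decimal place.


Step 1: BS = 100 * (sum of bases) / CEC
Step 2: BS = 100 * 13.8 / 21.6
Step 3: BS = 63.9%

63.9


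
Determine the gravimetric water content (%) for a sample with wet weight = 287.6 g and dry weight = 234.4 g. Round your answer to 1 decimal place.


Step 1: Water mass = wet - dry = 287.6 - 234.4 = 53.2 g
Step 2: w = 100 * water mass / dry mass
Step 3: w = 100 * 53.2 / 234.4 = 22.7%

22.7


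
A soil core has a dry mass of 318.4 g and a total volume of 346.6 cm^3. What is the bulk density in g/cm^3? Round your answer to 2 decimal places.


Step 1: Identify the formula: BD = dry mass / volume
Step 2: Substitute values: BD = 318.4 / 346.6
Step 3: BD = 0.92 g/cm^3

0.92


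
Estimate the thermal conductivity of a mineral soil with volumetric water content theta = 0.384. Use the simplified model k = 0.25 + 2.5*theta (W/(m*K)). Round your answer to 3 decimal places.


Step 1: k = 0.25 + 2.5 * theta
Step 2: k = 0.25 + 2.5 * 0.384
Step 3: k = 0.25 + 0.96
Step 4: k = 1.21 W/(m*K)

1.21


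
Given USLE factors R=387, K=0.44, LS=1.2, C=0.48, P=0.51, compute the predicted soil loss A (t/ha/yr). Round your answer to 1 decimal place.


Step 1: A = R * K * LS * C * P
Step 2: R * K = 387 * 0.44 = 170.28
Step 3: (R*K) * LS = 170.28 * 1.2 = 204.336
Step 4: * C * P = 204.336 * 0.48 * 0.51 = 50.0
Step 5: A = 50.0 t/(ha*yr)

50.0


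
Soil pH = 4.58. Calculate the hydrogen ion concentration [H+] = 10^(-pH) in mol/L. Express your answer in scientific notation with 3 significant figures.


Step 1: [H+] = 10^(-pH)
Step 2: [H+] = 10^(-4.58)
Step 3: [H+] = 2.63e-05 mol/L

2.63e-05


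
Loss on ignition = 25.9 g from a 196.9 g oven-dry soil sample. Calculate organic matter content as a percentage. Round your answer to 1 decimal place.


Step 1: OM% = 100 * LOI / sample mass
Step 2: OM = 100 * 25.9 / 196.9
Step 3: OM = 13.2%

13.2


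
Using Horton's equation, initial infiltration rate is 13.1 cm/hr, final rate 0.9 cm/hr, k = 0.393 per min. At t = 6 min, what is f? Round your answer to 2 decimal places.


Step 1: f = fc + (f0 - fc) * exp(-k * t)
Step 2: exp(-0.393 * 6) = 0.094609
Step 3: f = 0.9 + (13.1 - 0.9) * 0.094609
Step 4: f = 0.9 + 12.2 * 0.094609
Step 5: f = 2.05 cm/hr

2.05


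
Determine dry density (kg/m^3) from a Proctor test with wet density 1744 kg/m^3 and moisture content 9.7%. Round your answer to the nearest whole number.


Step 1: Dry density = wet density / (1 + w/100)
Step 2: Dry density = 1744 / (1 + 9.7/100)
Step 3: Dry density = 1744 / 1.097
Step 4: Dry density = 1590 kg/m^3

1590
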